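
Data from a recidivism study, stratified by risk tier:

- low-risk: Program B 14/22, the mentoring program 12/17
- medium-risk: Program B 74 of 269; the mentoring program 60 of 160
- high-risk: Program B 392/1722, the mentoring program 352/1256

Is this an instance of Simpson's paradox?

No

Low-risk: Program B 14/22 = 63.6%, the mentoring program 12/17 = 70.6% → the mentoring program
Medium-risk: Program B 74/269 = 27.5%, the mentoring program 60/160 = 37.5% → the mentoring program
High-risk: Program B 392/1722 = 22.8%, the mentoring program 352/1256 = 28.0% → the mentoring program
Overall: Program B 480/2013 = 23.8%, the mentoring program 424/1433 = 29.6% → the mentoring program
The mentoring program wins overall and in every risk group — no reversal.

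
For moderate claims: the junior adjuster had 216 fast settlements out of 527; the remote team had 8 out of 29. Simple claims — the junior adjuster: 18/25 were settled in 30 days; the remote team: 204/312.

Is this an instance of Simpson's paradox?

Moderate: the junior adjuster 216/527 = 41.0%, the remote team 8/29 = 27.6% → the junior adjuster
Simple: the junior adjuster 18/25 = 72.0%, the remote team 204/312 = 65.4% → the junior adjuster
Overall: the junior adjuster 234/552 = 42.4%, the remote team 212/341 = 62.2% → the remote team
The junior adjuster wins each claim group but the remote team wins overall — the comparison reverses. The junior adjuster's claims skew toward moderate, which has a lower base rate.

Yes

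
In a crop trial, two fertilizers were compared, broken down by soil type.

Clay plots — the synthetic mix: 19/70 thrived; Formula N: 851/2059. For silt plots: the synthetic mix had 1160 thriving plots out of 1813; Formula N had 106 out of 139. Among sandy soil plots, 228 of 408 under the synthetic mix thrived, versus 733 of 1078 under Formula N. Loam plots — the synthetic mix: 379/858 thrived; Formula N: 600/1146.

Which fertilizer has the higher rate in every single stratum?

Clay: the synthetic mix 19/70 = 27.1%, Formula N 851/2059 = 41.3% → Formula N
Silt: the synthetic mix 1160/1813 = 64.0%, Formula N 106/139 = 76.3% → Formula N
Sandy soil: the synthetic mix 228/408 = 55.9%, Formula N 733/1078 = 68.0% → Formula N
Loam: the synthetic mix 379/858 = 44.2%, Formula N 600/1146 = 52.4% → Formula N
Formula N has the higher rate in all 4 groups.

Formula N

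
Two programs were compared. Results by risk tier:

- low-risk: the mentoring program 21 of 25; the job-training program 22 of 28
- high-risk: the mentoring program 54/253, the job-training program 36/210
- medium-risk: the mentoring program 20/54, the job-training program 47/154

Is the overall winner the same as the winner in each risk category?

Low-risk: the mentoring program 21/25 = 84.0%, the job-training program 22/28 = 78.6% → the mentoring program
High-risk: the mentoring program 54/253 = 21.3%, the job-training program 36/210 = 17.1% → the mentoring program
Medium-risk: the mentoring program 20/54 = 37.0%, the job-training program 47/154 = 30.5% → the mentoring program
Overall: the mentoring program 95/332 = 28.6%, the job-training program 105/392 = 26.8% → the mentoring program
The mentoring program wins overall and in every risk group — no reversal.

Yes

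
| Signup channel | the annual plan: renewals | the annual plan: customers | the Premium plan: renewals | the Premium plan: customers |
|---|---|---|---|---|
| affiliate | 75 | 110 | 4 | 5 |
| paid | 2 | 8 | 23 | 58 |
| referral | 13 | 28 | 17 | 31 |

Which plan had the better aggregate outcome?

the annual plan

Affiliate: the annual plan 75/110 = 68.2%, the Premium plan 4/5 = 80.0% → the Premium plan
Paid: the annual plan 2/8 = 25.0%, the Premium plan 23/58 = 39.7% → the Premium plan
Referral: the annual plan 13/28 = 46.4%, the Premium plan 17/31 = 54.8% → the Premium plan
Overall: the annual plan 90/146 = 61.6%, the Premium plan 44/94 = 46.8% → the annual plan
(The Premium plan wins every signup group but the annual plan wins overall — the Premium plan's customers skew toward the low-rate paid group.)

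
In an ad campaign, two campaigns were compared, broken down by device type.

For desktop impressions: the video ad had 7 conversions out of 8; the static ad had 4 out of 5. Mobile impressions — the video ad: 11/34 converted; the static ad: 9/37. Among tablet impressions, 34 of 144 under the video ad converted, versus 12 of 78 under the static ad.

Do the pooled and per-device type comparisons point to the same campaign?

Desktop: the video ad 7/8 = 87.5%, the static ad 4/5 = 80.0% → the video ad
Mobile: the video ad 11/34 = 32.4%, the static ad 9/37 = 24.3% → the video ad
Tablet: the video ad 34/144 = 23.6%, the static ad 12/78 = 15.4% → the video ad
Overall: the video ad 52/186 = 28.0%, the static ad 25/120 = 20.8% → the video ad
The video ad wins overall and in every device group — no reversal.

Yes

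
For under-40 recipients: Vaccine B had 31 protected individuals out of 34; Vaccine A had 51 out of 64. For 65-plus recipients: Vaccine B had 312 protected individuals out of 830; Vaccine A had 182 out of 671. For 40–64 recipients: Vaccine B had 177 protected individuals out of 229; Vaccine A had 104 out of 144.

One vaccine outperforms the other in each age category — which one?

Vaccine B

Under-40: Vaccine B 31/34 = 91.2%, Vaccine A 51/64 = 79.7% → Vaccine B
65-plus: Vaccine B 312/830 = 37.6%, Vaccine A 182/671 = 27.1% → Vaccine B
40–64: Vaccine B 177/229 = 77.3%, Vaccine A 104/144 = 72.2% → Vaccine B
Vaccine B has the higher rate in all 3 groups.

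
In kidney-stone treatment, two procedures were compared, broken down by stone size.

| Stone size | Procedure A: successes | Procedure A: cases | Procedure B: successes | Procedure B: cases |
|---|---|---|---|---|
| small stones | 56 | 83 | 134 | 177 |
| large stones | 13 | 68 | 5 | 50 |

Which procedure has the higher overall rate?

Small stones: Procedure A 56/83 = 67.5%, Procedure B 134/177 = 75.7% → Procedure B
Large stones: Procedure A 13/68 = 19.1%, Procedure B 5/50 = 10.0% → Procedure A
Overall: Procedure A 69/151 = 45.7%, Procedure B 139/227 = 61.2% → Procedure B
(Neither sweeps every stone group, but Procedure B has the higher pooled rate.)

Procedure B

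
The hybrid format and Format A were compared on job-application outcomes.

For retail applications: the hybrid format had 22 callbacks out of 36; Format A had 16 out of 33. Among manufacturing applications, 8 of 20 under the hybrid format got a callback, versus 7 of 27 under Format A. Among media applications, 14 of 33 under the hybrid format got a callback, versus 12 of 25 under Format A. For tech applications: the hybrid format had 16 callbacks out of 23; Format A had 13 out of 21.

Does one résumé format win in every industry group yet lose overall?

No

Retail: the hybrid format 22/36 = 61.1%, Format A 16/33 = 48.5% → the hybrid format
Manufacturing: the hybrid format 8/20 = 40.0%, Format A 7/27 = 25.9% → the hybrid format
Media: the hybrid format 14/33 = 42.4%, Format A 12/25 = 48.0% → Format A
Tech: the hybrid format 16/23 = 69.6%, Format A 13/21 = 61.9% → the hybrid format
Overall: the hybrid format 60/112 = 53.6%, Format A 48/106 = 45.3% → the hybrid format
Neither sweeps: the hybrid format wins 3 of 4 groups, Format A wins 1. The hybrid format wins overall but not every group — no Simpson reversal.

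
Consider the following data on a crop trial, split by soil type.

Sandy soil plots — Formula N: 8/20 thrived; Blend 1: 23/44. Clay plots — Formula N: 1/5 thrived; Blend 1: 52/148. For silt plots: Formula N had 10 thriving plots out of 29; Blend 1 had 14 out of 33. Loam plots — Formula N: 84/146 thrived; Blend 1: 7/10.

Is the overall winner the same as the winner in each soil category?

No

Sandy soil: Formula N 8/20 = 40.0%, Blend 1 23/44 = 52.3% → Blend 1
Clay: Formula N 1/5 = 20.0%, Blend 1 52/148 = 35.1% → Blend 1
Silt: Formula N 10/29 = 34.5%, Blend 1 14/33 = 42.4% → Blend 1
Loam: Formula N 84/146 = 57.5%, Blend 1 7/10 = 70.0% → Blend 1
Overall: Formula N 103/200 = 51.5%, Blend 1 96/235 = 40.9% → Formula N
Blend 1 wins each soil group but Formula N wins overall — the comparison reverses. Blend 1's plots skew toward clay, which has a lower base rate.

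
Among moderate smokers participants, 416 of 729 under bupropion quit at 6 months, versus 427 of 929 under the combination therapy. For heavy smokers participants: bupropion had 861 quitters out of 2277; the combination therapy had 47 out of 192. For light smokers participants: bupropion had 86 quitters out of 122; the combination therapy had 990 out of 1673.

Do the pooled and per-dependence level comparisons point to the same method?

Moderate smokers: bupropion 416/729 = 57.1%, the combination therapy 427/929 = 46.0% → bupropion
Heavy smokers: bupropion 861/2277 = 37.8%, the combination therapy 47/192 = 24.5% → bupropion
Light smokers: bupropion 86/122 = 70.5%, the combination therapy 990/1673 = 59.2% → bupropion
Overall: bupropion 1363/3128 = 43.6%, the combination therapy 1464/2794 = 52.4% → the combination therapy
Bupropion wins each dependence group but the combination therapy wins overall — the comparison reverses. Bupropion's participants skew toward heavy smokers, which has a lower base rate.

No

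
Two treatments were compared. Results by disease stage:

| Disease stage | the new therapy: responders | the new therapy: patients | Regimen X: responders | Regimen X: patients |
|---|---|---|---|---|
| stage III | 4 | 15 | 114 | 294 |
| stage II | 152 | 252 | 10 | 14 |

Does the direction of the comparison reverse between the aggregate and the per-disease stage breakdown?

Yes

Stage III: the new therapy 4/15 = 26.7%, Regimen X 114/294 = 38.8% → Regimen X
Stage II: the new therapy 152/252 = 60.3%, Regimen X 10/14 = 71.4% → Regimen X
Overall: the new therapy 156/267 = 58.4%, Regimen X 124/308 = 40.3% → the new therapy
Regimen X wins each disease group but the new therapy wins overall — the comparison reverses. Regimen X's patients skew toward stage III, which has a lower base rate.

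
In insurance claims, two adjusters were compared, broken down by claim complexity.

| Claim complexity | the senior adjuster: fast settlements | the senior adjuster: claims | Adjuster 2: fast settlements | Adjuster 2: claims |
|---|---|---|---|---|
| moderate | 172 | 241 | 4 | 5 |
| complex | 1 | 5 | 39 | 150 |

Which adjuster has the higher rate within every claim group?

Moderate: the senior adjuster 172/241 = 71.4%, Adjuster 2 4/5 = 80.0% → Adjuster 2
Complex: the senior adjuster 1/5 = 20.0%, Adjuster 2 39/150 = 26.0% → Adjuster 2
Adjuster 2 has the higher rate in both groups.

Adjuster 2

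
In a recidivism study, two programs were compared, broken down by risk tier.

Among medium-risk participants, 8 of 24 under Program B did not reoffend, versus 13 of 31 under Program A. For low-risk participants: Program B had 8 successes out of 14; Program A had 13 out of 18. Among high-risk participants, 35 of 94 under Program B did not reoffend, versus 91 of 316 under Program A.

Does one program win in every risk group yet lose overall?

Medium-risk: Program B 8/24 = 33.3%, Program A 13/31 = 41.9% → Program A
Low-risk: Program B 8/14 = 57.1%, Program A 13/18 = 72.2% → Program A
High-risk: Program B 35/94 = 37.2%, Program A 91/316 = 28.8% → Program B
Overall: Program B 51/132 = 38.6%, Program A 117/365 = 32.1% → Program B
Neither sweeps: Program B wins 1 of 3 groups, Program A wins 2. Program B wins overall but not every group — no Simpson reversal.

No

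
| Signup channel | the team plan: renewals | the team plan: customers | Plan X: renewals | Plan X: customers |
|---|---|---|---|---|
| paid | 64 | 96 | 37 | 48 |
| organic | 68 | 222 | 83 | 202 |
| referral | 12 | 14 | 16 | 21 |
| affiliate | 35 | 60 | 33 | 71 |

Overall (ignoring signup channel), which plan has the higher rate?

Plan X

Paid: the team plan 64/96 = 66.7%, Plan X 37/48 = 77.1% → Plan X
Organic: the team plan 68/222 = 30.6%, Plan X 83/202 = 41.1% → Plan X
Referral: the team plan 12/14 = 85.7%, Plan X 16/21 = 76.2% → the team plan
Affiliate: the team plan 35/60 = 58.3%, Plan X 33/71 = 46.5% → the team plan
Overall: the team plan 179/392 = 45.7%, Plan X 169/342 = 49.4% → Plan X
(Neither sweeps every signup group, but Plan X has the higher pooled rate.)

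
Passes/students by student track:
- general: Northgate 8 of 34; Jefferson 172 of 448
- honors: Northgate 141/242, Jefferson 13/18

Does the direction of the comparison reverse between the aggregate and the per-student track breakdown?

General: Northgate 8/34 = 23.5%, Jefferson 172/448 = 38.4% → Jefferson
Honors: Northgate 141/242 = 58.3%, Jefferson 13/18 = 72.2% → Jefferson
Overall: Northgate 149/276 = 54.0%, Jefferson 185/466 = 39.7% → Northgate
Jefferson wins each student group but Northgate wins overall — the comparison reverses. Jefferson's students skew toward general, which has a lower base rate.

Yes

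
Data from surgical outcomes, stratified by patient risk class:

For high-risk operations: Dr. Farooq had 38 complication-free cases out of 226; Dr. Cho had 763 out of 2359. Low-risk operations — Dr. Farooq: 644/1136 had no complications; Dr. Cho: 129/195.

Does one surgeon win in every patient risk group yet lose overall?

Yes

High-risk: Dr. Farooq 38/226 = 16.8%, Dr. Cho 763/2359 = 32.3% → Dr. Cho
Low-risk: Dr. Farooq 644/1136 = 56.7%, Dr. Cho 129/195 = 66.2% → Dr. Cho
Overall: Dr. Farooq 682/1362 = 50.1%, Dr. Cho 892/2554 = 34.9% → Dr. Farooq
Dr. Cho wins each patient risk group but Dr. Farooq wins overall — the comparison reverses. Dr. Cho's operations skew toward high-risk, which has a lower base rate.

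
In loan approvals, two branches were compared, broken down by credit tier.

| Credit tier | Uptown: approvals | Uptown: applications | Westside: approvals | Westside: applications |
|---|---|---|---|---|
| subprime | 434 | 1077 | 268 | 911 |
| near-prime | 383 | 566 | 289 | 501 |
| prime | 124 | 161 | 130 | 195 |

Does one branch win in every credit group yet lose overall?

Subprime: Uptown 434/1077 = 40.3%, Westside 268/911 = 29.4% → Uptown
Near-prime: Uptown 383/566 = 67.7%, Westside 289/501 = 57.7% → Uptown
Prime: Uptown 124/161 = 77.0%, Westside 130/195 = 66.7% → Uptown
Overall: Uptown 941/1804 = 52.2%, Westside 687/1607 = 42.8% → Uptown
Uptown wins overall and in every credit group — no reversal.

No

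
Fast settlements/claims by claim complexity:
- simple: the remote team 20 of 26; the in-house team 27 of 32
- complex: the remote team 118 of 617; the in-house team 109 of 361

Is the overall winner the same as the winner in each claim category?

Simple: the remote team 20/26 = 76.9%, the in-house team 27/32 = 84.4% → the in-house team
Complex: the remote team 118/617 = 19.1%, the in-house team 109/361 = 30.2% → the in-house team
Overall: the remote team 138/643 = 21.5%, the in-house team 136/393 = 34.6% → the in-house team
The in-house team wins overall and in every claim group — no reversal.

Yes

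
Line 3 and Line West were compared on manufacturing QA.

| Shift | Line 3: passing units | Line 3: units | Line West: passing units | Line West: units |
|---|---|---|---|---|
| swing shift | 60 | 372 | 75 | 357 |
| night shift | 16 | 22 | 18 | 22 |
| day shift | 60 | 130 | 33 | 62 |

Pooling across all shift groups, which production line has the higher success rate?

Swing shift: Line 3 60/372 = 16.1%, Line West 75/357 = 21.0% → Line West
Night shift: Line 3 16/22 = 72.7%, Line West 18/22 = 81.8% → Line West
Day shift: Line 3 60/130 = 46.2%, Line West 33/62 = 53.2% → Line West
Overall: Line 3 136/524 = 26.0%, Line West 126/441 = 28.6% → Line West

Line West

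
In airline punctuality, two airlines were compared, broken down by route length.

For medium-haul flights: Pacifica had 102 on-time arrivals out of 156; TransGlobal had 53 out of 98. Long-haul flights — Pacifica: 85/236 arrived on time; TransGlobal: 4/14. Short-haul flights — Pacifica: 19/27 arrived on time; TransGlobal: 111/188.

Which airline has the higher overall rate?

Medium-haul: Pacifica 102/156 = 65.4%, TransGlobal 53/98 = 54.1% → Pacifica
Long-haul: Pacifica 85/236 = 36.0%, TransGlobal 4/14 = 28.6% → Pacifica
Short-haul: Pacifica 19/27 = 70.4%, TransGlobal 111/188 = 59.0% → Pacifica
Overall: Pacifica 206/419 = 49.2%, TransGlobal 168/300 = 56.0% → TransGlobal
(Pacifica wins every route group but TransGlobal wins overall — Pacifica's flights skew toward the low-rate long-haul group.)

TransGlobal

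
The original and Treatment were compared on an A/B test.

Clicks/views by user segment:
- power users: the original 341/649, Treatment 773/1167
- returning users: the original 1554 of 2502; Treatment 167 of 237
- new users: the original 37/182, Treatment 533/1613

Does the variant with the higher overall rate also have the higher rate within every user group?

Power users: the original 341/649 = 52.5%, Treatment 773/1167 = 66.2% → Treatment
Returning users: the original 1554/2502 = 62.1%, Treatment 167/237 = 70.5% → Treatment
New users: the original 37/182 = 20.3%, Treatment 533/1613 = 33.0% → Treatment
Overall: the original 1932/3333 = 58.0%, Treatment 1473/3017 = 48.8% → the original
Treatment wins each user group but the original wins overall — the comparison reverses. Treatment's views skew toward new users, which has a lower base rate.

No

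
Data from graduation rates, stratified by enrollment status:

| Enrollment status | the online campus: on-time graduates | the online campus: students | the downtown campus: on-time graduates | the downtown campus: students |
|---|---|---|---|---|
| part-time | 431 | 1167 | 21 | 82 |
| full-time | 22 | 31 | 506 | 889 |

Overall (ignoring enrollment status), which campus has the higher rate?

the downtown campus

Part-time: the online campus 431/1167 = 36.9%, the downtown campus 21/82 = 25.6% → the online campus
Full-time: the online campus 22/31 = 71.0%, the downtown campus 506/889 = 56.9% → the online campus
Overall: the online campus 453/1198 = 37.8%, the downtown campus 527/971 = 54.3% → the downtown campus
(The online campus wins every enrollment group but the downtown campus wins overall — the online campus's students skew toward the low-rate part-time group.)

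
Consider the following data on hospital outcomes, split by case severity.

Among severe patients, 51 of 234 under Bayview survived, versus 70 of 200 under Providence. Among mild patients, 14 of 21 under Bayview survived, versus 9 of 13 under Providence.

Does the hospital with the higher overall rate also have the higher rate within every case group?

Yes

Severe: Bayview 51/234 = 21.8%, Providence 70/200 = 35.0% → Providence
Mild: Bayview 14/21 = 66.7%, Providence 9/13 = 69.2% → Providence
Overall: Bayview 65/255 = 25.5%, Providence 79/213 = 37.1% → Providence
Providence wins overall and in every case group — no reversal.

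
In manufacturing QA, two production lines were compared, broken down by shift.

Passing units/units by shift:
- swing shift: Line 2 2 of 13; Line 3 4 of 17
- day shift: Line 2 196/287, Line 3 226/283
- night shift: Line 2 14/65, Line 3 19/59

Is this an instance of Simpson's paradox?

Swing shift: Line 2 2/13 = 15.4%, Line 3 4/17 = 23.5% → Line 3
Day shift: Line 2 196/287 = 68.3%, Line 3 226/283 = 79.9% → Line 3
Night shift: Line 2 14/65 = 21.5%, Line 3 19/59 = 32.2% → Line 3
Overall: Line 2 212/365 = 58.1%, Line 3 249/359 = 69.4% → Line 3
Line 3 wins overall and in every shift group — no reversal.

No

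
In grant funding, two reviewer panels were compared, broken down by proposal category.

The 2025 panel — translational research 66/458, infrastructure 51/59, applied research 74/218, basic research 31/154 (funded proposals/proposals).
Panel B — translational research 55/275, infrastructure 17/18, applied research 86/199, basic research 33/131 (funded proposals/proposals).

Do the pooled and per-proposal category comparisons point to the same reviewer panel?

Yes

Translational research: the 2025 panel 66/458 = 14.4%, Panel B 55/275 = 20.0% → Panel B
Infrastructure: the 2025 panel 51/59 = 86.4%, Panel B 17/18 = 94.4% → Panel B
Applied research: the 2025 panel 74/218 = 33.9%, Panel B 86/199 = 43.2% → Panel B
Basic research: the 2025 panel 31/154 = 20.1%, Panel B 33/131 = 25.2% → Panel B
Overall: the 2025 panel 222/889 = 25.0%, Panel B 191/623 = 30.7% → Panel B
Panel B wins overall and in every proposal group — no reversal.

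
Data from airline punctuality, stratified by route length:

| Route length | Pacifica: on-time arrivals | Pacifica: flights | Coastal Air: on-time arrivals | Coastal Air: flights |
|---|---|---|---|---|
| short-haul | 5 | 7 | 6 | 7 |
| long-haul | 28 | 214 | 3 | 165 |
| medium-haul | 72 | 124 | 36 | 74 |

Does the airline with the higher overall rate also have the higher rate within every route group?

No

Short-haul: Pacifica 5/7 = 71.4%, Coastal Air 6/7 = 85.7% → Coastal Air
Long-haul: Pacifica 28/214 = 13.1%, Coastal Air 3/165 = 1.8% → Pacifica
Medium-haul: Pacifica 72/124 = 58.1%, Coastal Air 36/74 = 48.6% → Pacifica
Overall: Pacifica 105/345 = 30.4%, Coastal Air 45/246 = 18.3% → Pacifica
Neither sweeps: Pacifica wins 2 of 3 groups, Coastal Air wins 1. Pacifica wins overall but not every group — no Simpson reversal.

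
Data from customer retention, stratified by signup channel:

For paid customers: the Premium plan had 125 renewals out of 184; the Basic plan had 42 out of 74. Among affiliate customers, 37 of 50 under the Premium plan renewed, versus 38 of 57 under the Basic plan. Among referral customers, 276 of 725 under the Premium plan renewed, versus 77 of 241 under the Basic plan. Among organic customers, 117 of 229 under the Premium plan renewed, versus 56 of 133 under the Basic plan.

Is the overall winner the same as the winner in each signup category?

Paid: the Premium plan 125/184 = 67.9%, the Basic plan 42/74 = 56.8% → the Premium plan
Affiliate: the Premium plan 37/50 = 74.0%, the Basic plan 38/57 = 66.7% → the Premium plan
Referral: the Premium plan 276/725 = 38.1%, the Basic plan 77/241 = 32.0% → the Premium plan
Organic: the Premium plan 117/229 = 51.1%, the Basic plan 56/133 = 42.1% → the Premium plan
Overall: the Premium plan 555/1188 = 46.7%, the Basic plan 213/505 = 42.2% → the Premium plan
The Premium plan wins overall and in every signup group — no reversal.

Yes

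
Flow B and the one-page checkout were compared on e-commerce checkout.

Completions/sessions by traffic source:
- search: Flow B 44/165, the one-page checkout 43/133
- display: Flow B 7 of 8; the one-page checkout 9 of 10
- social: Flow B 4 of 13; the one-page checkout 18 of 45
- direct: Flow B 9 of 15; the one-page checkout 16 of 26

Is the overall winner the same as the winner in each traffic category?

Search: Flow B 44/165 = 26.7%, the one-page checkout 43/133 = 32.3% → the one-page checkout
Display: Flow B 7/8 = 87.5%, the one-page checkout 9/10 = 90.0% → the one-page checkout
Social: Flow B 4/13 = 30.8%, the one-page checkout 18/45 = 40.0% → the one-page checkout
Direct: Flow B 9/15 = 60.0%, the one-page checkout 16/26 = 61.5% → the one-page checkout
Overall: Flow B 64/201 = 31.8%, the one-page checkout 86/214 = 40.2% → the one-page checkout
The one-page checkout wins overall and in every traffic group — no reversal.

Yes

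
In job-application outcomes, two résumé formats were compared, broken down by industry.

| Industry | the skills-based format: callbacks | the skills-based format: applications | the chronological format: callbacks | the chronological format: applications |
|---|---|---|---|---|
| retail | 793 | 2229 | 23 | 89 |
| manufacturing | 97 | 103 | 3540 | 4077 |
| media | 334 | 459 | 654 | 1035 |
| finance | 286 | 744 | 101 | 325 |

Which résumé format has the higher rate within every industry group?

the skills-based format

Retail: the skills-based format 793/2229 = 35.6%, the chronological format 23/89 = 25.8% → the skills-based format
Manufacturing: the skills-based format 97/103 = 94.2%, the chronological format 3540/4077 = 86.8% → the skills-based format
Media: the skills-based format 334/459 = 72.8%, the chronological format 654/1035 = 63.2% → the skills-based format
Finance: the skills-based format 286/744 = 38.4%, the chronological format 101/325 = 31.1% → the skills-based format
The skills-based format has the higher rate in all 4 groups.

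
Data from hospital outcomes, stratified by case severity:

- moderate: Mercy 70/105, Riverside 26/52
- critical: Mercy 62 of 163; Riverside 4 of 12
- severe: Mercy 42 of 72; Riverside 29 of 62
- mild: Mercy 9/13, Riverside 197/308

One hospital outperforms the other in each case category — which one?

Mercy

Moderate: Mercy 70/105 = 66.7%, Riverside 26/52 = 50.0% → Mercy
Critical: Mercy 62/163 = 38.0%, Riverside 4/12 = 33.3% → Mercy
Severe: Mercy 42/72 = 58.3%, Riverside 29/62 = 46.8% → Mercy
Mild: Mercy 9/13 = 69.2%, Riverside 197/308 = 64.0% → Mercy
Mercy has the higher rate in all 4 groups.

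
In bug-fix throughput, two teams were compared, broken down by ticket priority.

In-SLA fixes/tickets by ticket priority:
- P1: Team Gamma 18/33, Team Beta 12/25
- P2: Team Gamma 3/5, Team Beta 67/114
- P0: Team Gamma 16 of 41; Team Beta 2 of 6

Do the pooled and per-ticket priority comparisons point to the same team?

No

P1: Team Gamma 18/33 = 54.5%, Team Beta 12/25 = 48.0% → Team Gamma
P2: Team Gamma 3/5 = 60.0%, Team Beta 67/114 = 58.8% → Team Gamma
P0: Team Gamma 16/41 = 39.0%, Team Beta 2/6 = 33.3% → Team Gamma
Overall: Team Gamma 37/79 = 46.8%, Team Beta 81/145 = 55.9% → Team Beta
Team Gamma wins each ticket group but Team Beta wins overall — the comparison reverses. Team Gamma's tickets skew toward P0, which has a lower base rate.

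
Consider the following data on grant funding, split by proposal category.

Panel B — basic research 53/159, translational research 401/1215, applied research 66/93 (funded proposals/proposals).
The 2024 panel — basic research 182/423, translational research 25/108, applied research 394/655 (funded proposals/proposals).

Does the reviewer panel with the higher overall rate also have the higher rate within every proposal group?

No

Basic research: Panel B 53/159 = 33.3%, the 2024 panel 182/423 = 43.0% → the 2024 panel
Translational research: Panel B 401/1215 = 33.0%, the 2024 panel 25/108 = 23.1% → Panel B
Applied research: Panel B 66/93 = 71.0%, the 2024 panel 394/655 = 60.2% → Panel B
Overall: Panel B 520/1467 = 35.4%, the 2024 panel 601/1186 = 50.7% → the 2024 panel
Neither sweeps: Panel B wins 2 of 3 groups, the 2024 panel wins 1. The 2024 panel wins overall but not every group — no Simpson reversal.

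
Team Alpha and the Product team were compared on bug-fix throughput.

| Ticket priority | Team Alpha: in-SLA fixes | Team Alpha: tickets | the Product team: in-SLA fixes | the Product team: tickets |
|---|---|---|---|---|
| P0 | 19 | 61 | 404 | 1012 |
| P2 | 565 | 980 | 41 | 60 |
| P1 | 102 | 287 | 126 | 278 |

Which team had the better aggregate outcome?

P0: Team Alpha 19/61 = 31.1%, the Product team 404/1012 = 39.9% → the Product team
P2: Team Alpha 565/980 = 57.7%, the Product team 41/60 = 68.3% → the Product team
P1: Team Alpha 102/287 = 35.5%, the Product team 126/278 = 45.3% → the Product team
Overall: Team Alpha 686/1328 = 51.7%, the Product team 571/1350 = 42.3% → Team Alpha
(The Product team wins every ticket group but Team Alpha wins overall — the Product team's tickets skew toward the low-rate P0 group.)

Team Alpha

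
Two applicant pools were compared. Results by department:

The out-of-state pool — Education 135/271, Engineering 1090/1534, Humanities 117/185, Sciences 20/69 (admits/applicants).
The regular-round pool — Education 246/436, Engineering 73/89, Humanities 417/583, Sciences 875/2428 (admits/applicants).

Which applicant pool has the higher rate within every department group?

Education: the out-of-state pool 135/271 = 49.8%, the regular-round pool 246/436 = 56.4% → the regular-round pool
Engineering: the out-of-state pool 1090/1534 = 71.1%, the regular-round pool 73/89 = 82.0% → the regular-round pool
Humanities: the out-of-state pool 117/185 = 63.2%, the regular-round pool 417/583 = 71.5% → the regular-round pool
Sciences: the out-of-state pool 20/69 = 29.0%, the regular-round pool 875/2428 = 36.0% → the regular-round pool
The regular-round pool has the higher rate in all 4 groups.

the regular-round pool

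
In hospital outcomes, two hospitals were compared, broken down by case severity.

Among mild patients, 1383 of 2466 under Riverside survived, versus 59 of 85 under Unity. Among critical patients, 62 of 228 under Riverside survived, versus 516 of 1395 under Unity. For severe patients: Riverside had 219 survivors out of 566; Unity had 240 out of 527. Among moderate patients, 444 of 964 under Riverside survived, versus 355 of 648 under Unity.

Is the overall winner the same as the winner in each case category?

No

Mild: Riverside 1383/2466 = 56.1%, Unity 59/85 = 69.4% → Unity
Critical: Riverside 62/228 = 27.2%, Unity 516/1395 = 37.0% → Unity
Severe: Riverside 219/566 = 38.7%, Unity 240/527 = 45.5% → Unity
Moderate: Riverside 444/964 = 46.1%, Unity 355/648 = 54.8% → Unity
Overall: Riverside 2108/4224 = 49.9%, Unity 1170/2655 = 44.1% → Riverside
Unity wins each case group but Riverside wins overall — the comparison reverses. Unity's patients skew toward critical, which has a lower base rate.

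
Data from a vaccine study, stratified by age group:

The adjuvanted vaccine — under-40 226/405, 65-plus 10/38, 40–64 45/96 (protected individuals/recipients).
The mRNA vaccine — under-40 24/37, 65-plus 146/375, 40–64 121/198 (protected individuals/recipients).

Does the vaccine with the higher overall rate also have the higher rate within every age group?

Under-40: the adjuvanted vaccine 226/405 = 55.8%, the mRNA vaccine 24/37 = 64.9% → the mRNA vaccine
65-plus: the adjuvanted vaccine 10/38 = 26.3%, the mRNA vaccine 146/375 = 38.9% → the mRNA vaccine
40–64: the adjuvanted vaccine 45/96 = 46.9%, the mRNA vaccine 121/198 = 61.1% → the mRNA vaccine
Overall: the adjuvanted vaccine 281/539 = 52.1%, the mRNA vaccine 291/610 = 47.7% → the adjuvanted vaccine
The mRNA vaccine wins each age group but the adjuvanted vaccine wins overall — the comparison reverses. The mRNA vaccine's recipients skew toward 65-plus, which has a lower base rate.

No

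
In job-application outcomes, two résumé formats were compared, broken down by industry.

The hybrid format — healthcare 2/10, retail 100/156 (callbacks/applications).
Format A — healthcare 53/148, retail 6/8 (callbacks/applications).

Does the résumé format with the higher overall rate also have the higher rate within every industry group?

No

Healthcare: the hybrid format 2/10 = 20.0%, Format A 53/148 = 35.8% → Format A
Retail: the hybrid format 100/156 = 64.1%, Format A 6/8 = 75.0% → Format A
Overall: the hybrid format 102/166 = 61.4%, Format A 59/156 = 37.8% → the hybrid format
Format A wins each industry group but the hybrid format wins overall — the comparison reverses. Format A's applications skew toward healthcare, which has a lower base rate.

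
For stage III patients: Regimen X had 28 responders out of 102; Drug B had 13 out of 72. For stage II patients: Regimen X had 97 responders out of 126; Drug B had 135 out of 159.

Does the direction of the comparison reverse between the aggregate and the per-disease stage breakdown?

No

Stage III: Regimen X 28/102 = 27.5%, Drug B 13/72 = 18.1% → Regimen X
Stage II: Regimen X 97/126 = 77.0%, Drug B 135/159 = 84.9% → Drug B
Overall: Regimen X 125/228 = 54.8%, Drug B 148/231 = 64.1% → Drug B
Neither sweeps: Regimen X wins 1 of 2 groups, Drug B wins 1. Drug B wins overall but not every group — no Simpson reversal.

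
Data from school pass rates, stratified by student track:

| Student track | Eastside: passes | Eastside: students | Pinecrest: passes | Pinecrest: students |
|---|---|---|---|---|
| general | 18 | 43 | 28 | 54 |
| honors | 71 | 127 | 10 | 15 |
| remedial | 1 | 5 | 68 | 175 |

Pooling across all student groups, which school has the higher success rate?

Eastside

General: Eastside 18/43 = 41.9%, Pinecrest 28/54 = 51.9% → Pinecrest
Honors: Eastside 71/127 = 55.9%, Pinecrest 10/15 = 66.7% → Pinecrest
Remedial: Eastside 1/5 = 20.0%, Pinecrest 68/175 = 38.9% → Pinecrest
Overall: Eastside 90/175 = 51.4%, Pinecrest 106/244 = 43.4% → Eastside
(Pinecrest wins every student group but Eastside wins overall — Pinecrest's students skew toward the low-rate remedial group.)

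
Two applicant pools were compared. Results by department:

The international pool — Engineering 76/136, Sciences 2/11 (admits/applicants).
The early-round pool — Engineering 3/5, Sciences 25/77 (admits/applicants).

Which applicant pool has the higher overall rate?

Engineering: the international pool 76/136 = 55.9%, the early-round pool 3/5 = 60.0% → the early-round pool
Sciences: the international pool 2/11 = 18.2%, the early-round pool 25/77 = 32.5% → the early-round pool
Overall: the international pool 78/147 = 53.1%, the early-round pool 28/82 = 34.1% → the international pool
(The early-round pool wins every department group but the international pool wins overall — the early-round pool's applicants skew toward the low-rate Sciences group.)

the international pool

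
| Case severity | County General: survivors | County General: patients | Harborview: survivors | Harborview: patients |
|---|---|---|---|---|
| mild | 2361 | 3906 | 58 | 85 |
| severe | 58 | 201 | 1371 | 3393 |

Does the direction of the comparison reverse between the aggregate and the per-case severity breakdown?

Yes

Mild: County General 2361/3906 = 60.4%, Harborview 58/85 = 68.2% → Harborview
Severe: County General 58/201 = 28.9%, Harborview 1371/3393 = 40.4% → Harborview
Overall: County General 2419/4107 = 58.9%, Harborview 1429/3478 = 41.1% → County General
Harborview wins each case group but County General wins overall — the comparison reverses. Harborview's patients skew toward severe, which has a lower base rate.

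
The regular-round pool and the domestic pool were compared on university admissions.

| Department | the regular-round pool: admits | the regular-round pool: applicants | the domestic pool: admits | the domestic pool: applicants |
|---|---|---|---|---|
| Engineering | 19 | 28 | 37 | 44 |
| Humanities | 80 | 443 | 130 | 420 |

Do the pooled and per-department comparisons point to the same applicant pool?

Yes

Engineering: the regular-round pool 19/28 = 67.9%, the domestic pool 37/44 = 84.1% → the domestic pool
Humanities: the regular-round pool 80/443 = 18.1%, the domestic pool 130/420 = 31.0% → the domestic pool
Overall: the regular-round pool 99/471 = 21.0%, the domestic pool 167/464 = 36.0% → the domestic pool
The domestic pool wins overall and in every department group — no reversal.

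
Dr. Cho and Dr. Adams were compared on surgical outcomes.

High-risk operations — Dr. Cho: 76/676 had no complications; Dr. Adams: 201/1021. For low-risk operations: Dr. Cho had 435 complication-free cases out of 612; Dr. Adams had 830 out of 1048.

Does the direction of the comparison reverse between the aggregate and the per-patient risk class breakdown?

No

High-risk: Dr. Cho 76/676 = 11.2%, Dr. Adams 201/1021 = 19.7% → Dr. Adams
Low-risk: Dr. Cho 435/612 = 71.1%, Dr. Adams 830/1048 = 79.2% → Dr. Adams
Overall: Dr. Cho 511/1288 = 39.7%, Dr. Adams 1031/2069 = 49.8% → Dr. Adams
Dr. Adams wins overall and in every patient risk group — no reversal.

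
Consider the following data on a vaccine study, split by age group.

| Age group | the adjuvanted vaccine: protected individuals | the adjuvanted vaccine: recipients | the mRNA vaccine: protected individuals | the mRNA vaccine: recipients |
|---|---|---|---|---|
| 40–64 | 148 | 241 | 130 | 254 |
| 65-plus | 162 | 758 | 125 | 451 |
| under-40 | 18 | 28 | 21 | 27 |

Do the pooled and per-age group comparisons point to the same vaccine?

No

40–64: the adjuvanted vaccine 148/241 = 61.4%, the mRNA vaccine 130/254 = 51.2% → the adjuvanted vaccine
65-plus: the adjuvanted vaccine 162/758 = 21.4%, the mRNA vaccine 125/451 = 27.7% → the mRNA vaccine
Under-40: the adjuvanted vaccine 18/28 = 64.3%, the mRNA vaccine 21/27 = 77.8% → the mRNA vaccine
Overall: the adjuvanted vaccine 328/1027 = 31.9%, the mRNA vaccine 276/732 = 37.7% → the mRNA vaccine
Neither sweeps: the adjuvanted vaccine wins 1 of 3 groups, the mRNA vaccine wins 2. The mRNA vaccine wins overall but not every group — no Simpson reversal.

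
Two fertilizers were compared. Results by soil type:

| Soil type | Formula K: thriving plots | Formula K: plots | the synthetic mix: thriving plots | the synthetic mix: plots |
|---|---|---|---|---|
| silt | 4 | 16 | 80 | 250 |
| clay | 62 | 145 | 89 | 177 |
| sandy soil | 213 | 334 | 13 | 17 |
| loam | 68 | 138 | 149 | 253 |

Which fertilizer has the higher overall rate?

Formula K

Silt: Formula K 4/16 = 25.0%, the synthetic mix 80/250 = 32.0% → the synthetic mix
Clay: Formula K 62/145 = 42.8%, the synthetic mix 89/177 = 50.3% → the synthetic mix
Sandy soil: Formula K 213/334 = 63.8%, the synthetic mix 13/17 = 76.5% → the synthetic mix
Loam: Formula K 68/138 = 49.3%, the synthetic mix 149/253 = 58.9% → the synthetic mix
Overall: Formula K 347/633 = 54.8%, the synthetic mix 331/697 = 47.5% → Formula K
(The synthetic mix wins every soil group but Formula K wins overall — the synthetic mix's plots skew toward the low-rate silt group.)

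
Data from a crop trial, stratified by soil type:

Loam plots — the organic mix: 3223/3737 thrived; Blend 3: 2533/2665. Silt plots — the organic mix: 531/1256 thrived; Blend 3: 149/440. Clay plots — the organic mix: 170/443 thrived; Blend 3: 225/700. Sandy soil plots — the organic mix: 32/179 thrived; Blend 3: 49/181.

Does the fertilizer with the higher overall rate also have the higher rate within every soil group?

Loam: the organic mix 3223/3737 = 86.2%, Blend 3 2533/2665 = 95.0% → Blend 3
Silt: the organic mix 531/1256 = 42.3%, Blend 3 149/440 = 33.9% → the organic mix
Clay: the organic mix 170/443 = 38.4%, Blend 3 225/700 = 32.1% → the organic mix
Sandy soil: the organic mix 32/179 = 17.9%, Blend 3 49/181 = 27.1% → Blend 3
Overall: the organic mix 3956/5615 = 70.5%, Blend 3 2956/3986 = 74.2% → Blend 3
Neither sweeps: the organic mix wins 2 of 4 groups, Blend 3 wins 2. Blend 3 wins overall but not every group — no Simpson reversal.

No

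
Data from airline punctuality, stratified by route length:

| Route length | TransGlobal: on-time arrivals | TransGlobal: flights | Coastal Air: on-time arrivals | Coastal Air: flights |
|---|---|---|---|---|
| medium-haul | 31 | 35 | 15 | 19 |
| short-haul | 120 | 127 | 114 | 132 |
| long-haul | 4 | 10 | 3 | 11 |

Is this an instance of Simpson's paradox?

Medium-haul: TransGlobal 31/35 = 88.6%, Coastal Air 15/19 = 78.9% → TransGlobal
Short-haul: TransGlobal 120/127 = 94.5%, Coastal Air 114/132 = 86.4% → TransGlobal
Long-haul: TransGlobal 4/10 = 40.0%, Coastal Air 3/11 = 27.3% → TransGlobal
Overall: TransGlobal 155/172 = 90.1%, Coastal Air 132/162 = 81.5% → TransGlobal
TransGlobal wins overall and in every route group — no reversal.

No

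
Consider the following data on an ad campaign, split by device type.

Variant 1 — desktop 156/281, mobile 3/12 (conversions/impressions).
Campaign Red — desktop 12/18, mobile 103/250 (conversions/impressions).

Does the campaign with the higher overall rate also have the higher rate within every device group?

Desktop: Variant 1 156/281 = 55.5%, Campaign Red 12/18 = 66.7% → Campaign Red
Mobile: Variant 1 3/12 = 25.0%, Campaign Red 103/250 = 41.2% → Campaign Red
Overall: Variant 1 159/293 = 54.3%, Campaign Red 115/268 = 42.9% → Variant 1
Campaign Red wins each device group but Variant 1 wins overall — the comparison reverses. Campaign Red's impressions skew toward mobile, which has a lower base rate.

No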